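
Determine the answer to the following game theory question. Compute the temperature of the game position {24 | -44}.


The game is {24 | -44}, a switch {a | b} with numbers a > b.
Cooling {a | b} by t gives {a - t | b + t}, which stops being hot when a - t = b + t, i.e. at t = (a - b)/2. So the temperature of a switch is (a - b)/2.
Temperature = (Left option - Right option) / 2
= (24 - (-44)) / 2
= 68 / 2
= 34

34


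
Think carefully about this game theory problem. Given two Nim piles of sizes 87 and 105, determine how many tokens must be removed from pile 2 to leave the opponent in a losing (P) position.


Piles: 87 and 105
Current XOR: 87 XOR 105 = 62 (non-zero, so this is an N-position).
To make the XOR zero, we need to find a move that balances the piles.
For pile 2 (size 105): target = 105 XOR 62 = 87
We reduce pile 2 from 105 to 87.
Tokens removed: 105 - 87 = 18
Verification: 87 XOR 87 = 0

18


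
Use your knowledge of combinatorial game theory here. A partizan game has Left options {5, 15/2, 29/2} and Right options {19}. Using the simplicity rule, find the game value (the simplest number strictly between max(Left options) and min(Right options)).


Left options: {5, 15/2, 29/2}, max = 29/2
Right options: {19}, min = 19
All options are numbers and max(Left) < min(Right), so by the simplicity theorem the value is the simplest (earliest-born) number strictly between 29/2 and 19.
Integers 15 through 18 all lie strictly between 29/2 and 19.
Among integers, the simplest (lowest birthday = smallest |n|; 0 is born on day 0, +-n on day n) is 15.
No non-integer in the interval can be simpler: if x is a non-integer in the interval, then floor(x) or ceil(x) also lies in the interval (the interval contains an integer), and both are proper prefixes of x's sign expansion, i.e. born earlier. So the game value is 15.
Game value = 15

15


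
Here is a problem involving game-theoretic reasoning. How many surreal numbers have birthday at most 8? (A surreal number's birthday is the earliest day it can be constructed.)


Day 0: {|} = 0 is born. Count = 1.
Day n: the number of surreal numbers born by day n is 2^(n+1) - 1.
By day 0: 2^1 - 1 = 1
By day 1: 2^2 - 1 = 3
By day 2: 2^3 - 1 = 7
By day 3: 2^4 - 1 = 15
By day 4: 2^5 - 1 = 31
By day 5: 2^6 - 1 = 63
By day 6: 2^7 - 1 = 127
By day 7: 2^8 - 1 = 255
By day 8: 2^9 - 1 = 511
By day 8: 511 surreal numbers.

511


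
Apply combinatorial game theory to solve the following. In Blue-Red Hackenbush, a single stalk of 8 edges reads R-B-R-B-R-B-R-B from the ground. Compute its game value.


Edges (from ground): R-B-R-B-R-B-R-B
By Berlekamp's sign-expansion rule, a Blue-Red Hackenbush stalk has the value of the surreal number whose sign sequence is the edge sequence with B -> + and R -> -.
Sign sequence: -+-+-+-+
Trace the sign expansion in the surreal number tree, starting from 0:
Edge 1: R (sign -) -> bounds (-inf, 0), value = -1
Edge 2: B (sign +) -> bounds (-1, 0), value = -1/2
Edge 3: R (sign -) -> bounds (-1, -1/2), value = -3/4
Edge 4: B (sign +) -> bounds (-3/4, -1/2), value = -5/8
Edge 5: R (sign -) -> bounds (-3/4, -5/8), value = -11/16
Edge 6: B (sign +) -> bounds (-11/16, -5/8), value = -21/32
Edge 7: R (sign -) -> bounds (-11/16, -21/32), value = -43/64
Edge 8: B (sign +) -> bounds (-43/64, -21/32), value = -85/128
Game value = -85/128

-85/128


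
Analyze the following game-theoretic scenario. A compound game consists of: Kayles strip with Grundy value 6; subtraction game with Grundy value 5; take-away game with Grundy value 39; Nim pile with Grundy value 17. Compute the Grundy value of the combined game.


By the Sprague-Grundy theorem, the Grundy value of a sum of games is the XOR of individual Grundy values.
Kayles strip: Grundy value = 6. Running XOR: 0 XOR 6 = 6
subtraction game: Grundy value = 5. Running XOR: 6 XOR 5 = 3
take-away game: Grundy value = 39. Running XOR: 3 XOR 39 = 36
Nim pile: Grundy value = 17. Running XOR: 36 XOR 17 = 53
The combined Grundy value is 53.

53


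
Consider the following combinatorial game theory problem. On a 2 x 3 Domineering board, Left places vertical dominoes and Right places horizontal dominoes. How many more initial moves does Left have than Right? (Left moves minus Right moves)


Board is 2 x 3 (rows x cols).
Left (vertical) placements: (rows-1) * cols = 1 * 3 = 3
Right (horizontal) placements: rows * (cols-1) = 2 * 2 = 4
Advantage = Left - Right = 3 - 4 = -1

-1


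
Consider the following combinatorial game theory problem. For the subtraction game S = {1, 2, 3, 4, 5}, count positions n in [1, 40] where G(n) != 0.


Subtraction set S = {1, 2, 3, 4, 5}, so G(n) = n mod 6.
G(n) = 0 when n is a multiple of 6.
Multiples of 6 in [1, 40]: 6
N-positions (nonzero Grundy) = 40 - 6 = 34

34


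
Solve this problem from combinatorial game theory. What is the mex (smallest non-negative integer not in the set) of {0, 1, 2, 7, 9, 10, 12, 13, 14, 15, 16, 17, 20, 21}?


Set = {0, 1, 2, 7, 9, 10, 12, 13, 14, 15, 16, 17, 20, 21}
0 is in the set.
1 is in the set.
2 is in the set.
3 is NOT in the set. This is the mex.
mex = 3

3


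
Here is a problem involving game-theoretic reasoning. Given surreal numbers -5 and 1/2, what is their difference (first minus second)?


x = -5, y = 1/2
Converting to common denominator: 2
x = -10/2, y = 1/2
x - y = -5 - 1/2 = -11/2

-11/2


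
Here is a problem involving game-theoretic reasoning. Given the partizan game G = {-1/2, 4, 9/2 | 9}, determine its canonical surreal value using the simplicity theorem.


Left options: {-1/2, 4, 9/2}, max = 9/2
Right options: {9}, min = 9
All options are numbers and max(Left) < min(Right), so by the simplicity theorem the value is the simplest (earliest-born) number strictly between 9/2 and 9.
Integers 5 through 8 all lie strictly between 9/2 and 9.
Among integers, the simplest (lowest birthday = smallest |n|; 0 is born on day 0, +-n on day n) is 5.
No non-integer in the interval can be simpler: if x is a non-integer in the interval, then floor(x) or ceil(x) also lies in the interval (the interval contains an integer), and both are proper prefixes of x's sign expansion, i.e. born earlier. So the game value is 5.
Game value = 5

5


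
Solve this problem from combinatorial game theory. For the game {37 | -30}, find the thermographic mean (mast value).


Game = {37 | -30}, a switch {a | b} with numbers a > b.
Its thermograph has left wall a - t and right wall b + t, which meet at t = (a - b)/2, where both equal (a + b)/2. So the mast (mean value) is at (a + b)/2.
Mean = (37 + (-30))/2 = 7/2 = 7/2

7/2


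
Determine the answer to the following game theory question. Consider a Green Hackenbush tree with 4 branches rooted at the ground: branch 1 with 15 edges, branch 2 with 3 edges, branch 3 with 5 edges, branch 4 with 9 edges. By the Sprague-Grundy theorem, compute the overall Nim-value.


The tree has 4 branches from the ground vertex.
In Green Hackenbush, the Nim-value of a simple path of length k is k.
Branch 1: length 15, Nim-value = 15
Branch 2: length 3, Nim-value = 3
Branch 3: length 5, Nim-value = 5
Branch 4: length 9, Nim-value = 9
Total Nim-value = XOR of all branch values:
0 XOR 15 = 15
15 XOR 3 = 12
12 XOR 5 = 9
9 XOR 9 = 0
Nim-value of the tree = 0

0


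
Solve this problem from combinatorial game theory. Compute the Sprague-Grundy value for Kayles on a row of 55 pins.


Kayles: a move removes 1 or 2 adjacent pins from a contiguous row.
Removing pins from a row of k leaves two independent rows (a, b) with a + b = k - 1 (one pin) or a + b = k - 2 (two pins); an end removal gives a = 0.
By Sprague-Grundy, G(k) = mex{ G(a) XOR G(b) } over all these splits. G(0) = 0.
G(1): splits (0,0):0^0=0 -> mex({0}) = 1
G(2): splits (0,1):0^1=1 (0,0):0^0=0 -> mex({0, 1}) = 2
G(3): splits (0,2):0^2=2 (1,1):1^1=0 (0,1):0^1=1 -> mex({0, 1, 2}) = 3
G(4): splits (0,3):0^3=3 (1,2):1^2=3 (0,2):0^2=2 (1,1):1^1=0 -> mex({0, 2, 3}) = 1
G(5): splits (0,4):0^1=1 (1,3):1^3=2 (2,2):2^2=0 (0,3):0^3=3 (1,2):1^2=3 -> mex({0, 1, 2, 3}) = 4
G(6) = mex({0, 1, 2, 4}) = 3
G(7) = mex({0, 1, 3, 4, 5}) = 2
G(8) = mex({0, 2, 3, 5, 6}) = 1
G(9) = mex({0, 1, 2, 3, 6, 7}) = 4
G(10) = mex({0, 1, 3, 4, 5, 7}) = 2
G(11) = mex({0, 1, 2, 3, 4, 5}) = 6
G(12) = mex({0, 1, 2, 3, 5, 6, 7}) = 4
G(13) = mex({0, 2, 3, 4, 6, 7}) = 1
G(14) = mex({0, 1, 4, 5, 6, 7}) = 2
G(15) = mex({0, 1, 2, 3, 4, 5, 6}) = 7
G(16) = mex({0, 2, 3, 5, 6, 7}) = 1
G(17) = mex({0, 1, 2, 3, 5, 6, 7}) = 4
G(18) = mex({0, 1, 2, 4, 5, 6}) = 3
G(19) = mex({0, 1, 3, 4, 5, 7}) = 2
G(20) = mex({0, 2, 3, 4, 5, 6, 7}) = 1
G(21) = mex({0, 1, 2, 3, 5, 6, 7}) = 4
G(22) = mex({0, 1, 2, 3, 4, 5, 7}) = 6
G(23) = mex({0, 1, 2, 3, 4, 5, 6}) = 7
G(24) = mex({0, 1, 2, 3, 5, 6, 7}) = 4
G(25) = mex({0, 2, 3, 4, 6, 7}) = 1
G(26) = mex({0, 1, 3, 4, 5, 6, 7}) = 2
G(27) = mex({0, 1, 2, 3, 4, 5, 6, 7}) = 8
G(28) = mex({0, 1, 2, 3, 4, 6, 7, 8}) = 5
G(29) = mex({0, 1, 2, 3, 5, 6, 7, 8, 9}) = 4
G(30) = mex({0, 1, 2, 3, 4, 5, 6, 9, 10}) = 7
G(31) = mex({0, 1, 3, 4, 5, 7, 10, 11}) = 2
G(32) = mex({0, 2, 3, 4, 5, 6, 7, 9, 11}) = 1
G(33) = mex({0, 1, 2, 3, 4, 5, 6, 7, 9, 12}) = 8
G(34) = mex({0, 1, 2, 3, 4, 5, 7, 8, 11, 12}) = 6
G(35) = mex({0, 1, 2, 3, 4, 5, 6, 8, 9, 10, 11}) = 7
G(36) = mex({0, 1, 2, 3, 5, 6, 7, 9, 10}) = 4
G(37) = mex({0, 2, 3, 4, 6, 7, 9, 10, 11, 12}) = 1
G(38) = mex({0, 1, 3, 4, 5, 6, 7, 9, 10, 11, 12}) = 2
G(39) = mex({0, 1, 2, 4, 5, 6, 7, 9, 10, 12, 14}) = 3
G(40) = mex({0, 2, 3, 4, 6, 7, 11, 12, 14}) = 1
G(41) = mex({0, 1, 2, 3, 5, 6, 7, 9, 10, 11, 12}) = 4
G(42) = mex({0, 1, 2, 3, 4, 5, 6, 9, 10}) = 7
G(43) = mex({0, 1, 3, 4, 5, 7, 9, 10, 12, 15}) = 2
G(44) = mex({0, 2, 3, 4, 5, 6, 7, 9, 10, 12, 15}) = 1
G(45) = mex({0, 1, 2, 3, 4, 5, 6, 7, 9, 10, 12, 14}) = 8
G(46) = mex({0, 1, 3, 4, 5, 7, 8, 11, 12, 14}) = 2
G(47) = mex({0, 1, 2, 3, 4, 5, 6, 8, 9, 10, 11, 12}) = 7
G(48) = mex({0, 1, 2, 3, 5, 6, 7, 9, 10}) = 4
G(49) = mex({0, 2, 3, 4, 6, 7, 9, 10, 11, 12, 15}) = 1
G(50) = mex({0, 1, 4, 5, 6, 7, 9, 11, 12, 14, 15}) = 2
G(51) = mex({0, 1, 2, 3, 4, 5, 6, 7, 9, 12, 14, 15}) = 8
G(52) = mex({0, 2, 3, 4, 5, 6, 7, 8, 11, 12, 15}) = 1
G(53) = mex({0, 1, 2, 3, 5, 6, 7, 8, 9, 10, 11, 12}) = 4
G(54) = mex({0, 1, 2, 3, 4, 5, 6, 9, 10}) = 7
G(55) = mex({0, 1, 3, 4, 5, 7, 9, 10, 11, 12}) = 2
Therefore G(55) = 2.

2


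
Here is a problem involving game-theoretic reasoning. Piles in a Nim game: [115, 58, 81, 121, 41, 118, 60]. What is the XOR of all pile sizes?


We need the XOR (exclusive or) of all pile sizes.
After XOR-ing pile 1 (size 115): 0 XOR 115 = 115
After XOR-ing pile 2 (size 58): 115 XOR 58 = 73
After XOR-ing pile 3 (size 81): 73 XOR 81 = 24
After XOR-ing pile 4 (size 121): 24 XOR 121 = 97
After XOR-ing pile 5 (size 41): 97 XOR 41 = 72
After XOR-ing pile 6 (size 118): 72 XOR 118 = 62
After XOR-ing pile 7 (size 60): 62 XOR 60 = 2
The Nim-value of this position is 2.

2


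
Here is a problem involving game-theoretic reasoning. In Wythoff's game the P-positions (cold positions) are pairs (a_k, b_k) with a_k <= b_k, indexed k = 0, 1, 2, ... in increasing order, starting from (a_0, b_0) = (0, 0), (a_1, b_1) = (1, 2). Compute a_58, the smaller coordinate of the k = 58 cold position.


By Wythoff's theorem, a_k = floor(k * phi) and b_k = floor(k * phi^2) = a_k + k, where phi = (1 + sqrt(5))/2 is the golden ratio.
phi = (1 + sqrt(5))/2 = 1.618034
k = 58
k * phi = 58 * 1.618034 = 93.845971
a_58 = floor(k * phi) = 93

93


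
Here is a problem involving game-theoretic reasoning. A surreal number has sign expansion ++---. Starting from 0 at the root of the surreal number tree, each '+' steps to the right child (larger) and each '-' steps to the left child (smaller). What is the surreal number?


Sign expansion: ++---
Rule: track bounds (lo, hi), initially (-inf, +inf). On '+', the current value becomes lo and we move to the simplest number in (value, hi): value + 1 if hi = +inf, otherwise the midpoint (value + hi)/2. On '-', the current value becomes hi and we move to value - 1 if lo = -inf, otherwise the midpoint (lo + value)/2.
Start at 0.
Step 1: sign = +, move right. Bounds: (0, +inf). Value = 1
Step 2: sign = +, move right. Bounds: (1, +inf). Value = 2
Step 3: sign = -, move left. Bounds: (1, 2). Value = 3/2
Step 4: sign = -, move left. Bounds: (1, 3/2). Value = 5/4
Step 5: sign = -, move left. Bounds: (1, 5/4). Value = 9/8
The surreal number with sign expansion ++--- is 9/8.

9/8


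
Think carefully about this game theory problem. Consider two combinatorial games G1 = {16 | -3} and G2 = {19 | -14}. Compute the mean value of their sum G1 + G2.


G1 = {16 | -3}, G2 = {19 | -14}
Each is a switch {a | b} with numbers a > b; its mean value is (a + b)/2, and mean value is additive over game sums: m(G1 + G2) = m(G1) + m(G2).
Mean of G1 = (16 + (-3))/2 = 13/2 = 13/2
Mean of G2 = (19 + (-14))/2 = 5/2 = 5/2
Mean of G1 + G2 = 13/2 + 5/2 = 9

9


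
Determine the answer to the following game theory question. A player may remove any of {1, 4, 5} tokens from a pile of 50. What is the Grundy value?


The subtraction set is S = {1, 4, 5}.
G(k) = mex{ G(k - s) : s in S, s <= k }. We compute iteratively: G(0) = 0.
G(1) = mex({0}) = 1
G(2) = mex({1}) = 0
G(3) = mex({0}) = 1
G(4) = mex({0, 1}) = 2
G(5) = mex({0, 1, 2}) = 3
G(6) = mex({0, 1, 3}) = 2
G(7) = mex({0, 1, 2}) = 3
G(8) = mex({1, 2, 3}) = 0
G(9) = mex({0, 2, 3}) = 1
G(10) = mex({1, 2, 3}) = 0
G(11) = mex({0, 2, 3}) = 1
G(12) = mex({0, 1, 3}) = 2
Observe that G(8)..G(12) = 0, 1, 0, 1, 2 repeats G(0)..G(4) = 0, 1, 0, 1, 2.
For k >= max(S) = 5, G(k) is determined by the previous 5 values G(k-5)..G(k-1); a window of 5 consecutive values has recurred shifted by 8, so by induction G(k + 8) = G(k) for all k >= 0: the sequence is periodic from the start with period 8.
One period: G(0..7) = 0, 1, 0, 1, 2, 3, 2, 3.
50 mod 8 = 2, so G(50) = G(2) = 0.

0


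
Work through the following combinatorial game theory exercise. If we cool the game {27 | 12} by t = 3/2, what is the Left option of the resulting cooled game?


Original game: {27 | 12} (a switch {a | b} with a > b).
Cooling by t (for t below the temperature (a - b)/2 = 15/2) taxes each move by t: {a | b} cooled by t is {a - t | b + t}.
Cooling amount: t = 3/2
Cooled Left option: 27 - 3/2 = 51/2
Cooled Right option: 12 + 3/2 = 27/2
Cooled game: {51/2 | 27/2}
Left option = 51/2

51/2


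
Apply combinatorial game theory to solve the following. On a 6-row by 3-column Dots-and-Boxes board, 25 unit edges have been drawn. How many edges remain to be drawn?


Grid: 6 x 3 boxes, i.e. 7 rows and 4 columns of dots.
Horizontal edges: (rows + 1) * cols = 7 * 3 = 21
Vertical edges: rows * (cols + 1) = 6 * 4 = 24
Total edges: 21 + 24 = 45
Edges drawn: 25
Remaining: 45 - 25 = 20

20


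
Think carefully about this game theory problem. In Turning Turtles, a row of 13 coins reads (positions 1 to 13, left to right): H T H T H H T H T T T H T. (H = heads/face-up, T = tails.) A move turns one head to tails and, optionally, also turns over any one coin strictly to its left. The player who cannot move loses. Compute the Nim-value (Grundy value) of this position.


Coins: H T H T H H T H T T T H T
Key fact: a single head at position k behaves exactly like a Nim heap of size k (turning it to T and optionally flipping a coin at j < k corresponds to moving the heap from k to j, or to 0), and heads combine as a disjunctive sum (two heads at the same place would cancel, matching j XOR j = 0). So the Nim-value is the XOR of the 1-indexed positions of the heads.
Face-up positions (1-indexed): [1, 3, 5, 6, 8, 12]
XOR 0 with 1: 0 XOR 1 = 1
XOR 1 with 3: 1 XOR 3 = 2
XOR 2 with 5: 2 XOR 5 = 7
XOR 7 with 6: 7 XOR 6 = 1
XOR 1 with 8: 1 XOR 8 = 9
XOR 9 with 12: 9 XOR 12 = 5
Nim-value = 5

5


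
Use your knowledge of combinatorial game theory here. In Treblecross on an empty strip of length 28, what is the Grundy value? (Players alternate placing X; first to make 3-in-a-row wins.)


Treblecross: place X on empty cells; 3-in-a-row wins.
Playing within two cells of an existing X lets the opponent win at once, so sensible play treats the cells i-2..i+2 around each X as dead. The player left with no safe cell loses, so this is a normal-play take-away game on strips of safe cells.
Placing X at cell i (0-indexed) of a strip of k safe cells leaves independent strips of sizes max(0, i-2) and max(0, k-i-3). Hence G(k) = mex{ G(max(0,i-2)) XOR G(max(0,k-i-3)) : 0 <= i < k }, with G(0) = 0.
G(1): splits (0,0):0^0=0 -> mex({0}) = 1
G(2): splits (0,0):0^0=0 -> mex({0}) = 1
G(3): splits (0,0):0^0=0 -> mex({0}) = 1
G(4): splits (0,1):0^1=1 (0,0):0^0=0 -> mex({0, 1}) = 2
G(5): splits (0,2):0^1=1 (0,1):0^1=1 (0,0):0^0=0 -> mex({0, 1}) = 2
G(6) = mex({1}) = 0
G(7) = mex({0, 1, 2}) = 3
G(8) = mex({0, 1, 2}) = 3
G(9) = mex({0, 2}) = 1
G(10) = mex({0, 2, 3}) = 1
G(11) = mex({0, 3}) = 1
G(12) = mex({1, 3}) = 0
G(13) = mex({0, 1, 2, 3}) = 4
G(14) = mex({0, 1, 2}) = 3
G(15) = mex({0, 1, 2}) = 3
G(16) = mex({0, 1, 2, 4}) = 3
G(17) = mex({0, 1, 3, 4}) = 2
G(18) = mex({0, 1, 3, 4}) = 2
G(19) = mex({0, 1, 3, 5}) = 2
G(20) = mex({0, 1, 2, 3, 5}) = 4
G(21) = mex({0, 1, 2, 3, 5}) = 4
G(22) = mex({1, 2, 6}) = 0
G(23) = mex({0, 1, 2, 3, 4, 6}) = 5
G(24) = mex({0, 1, 2, 3, 4}) = 5
G(25) = mex({0, 1, 3, 4, 7}) = 2
G(26) = mex({0, 1, 3, 4, 5, 7}) = 2
G(27) = mex({0, 1, 3, 5}) = 2
G(28) = mex({0, 1, 2, 5}) = 3
Therefore G(28) = 3.

3


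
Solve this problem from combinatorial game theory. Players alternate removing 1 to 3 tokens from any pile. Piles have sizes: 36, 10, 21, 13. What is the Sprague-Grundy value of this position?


Subtraction set: {1, 2, 3}
For this subtraction set, G(n) = n mod 4 (period = max + 1 = 4).
Pile 1 (size 36): G(36) = 36 mod 4 = 0
Pile 2 (size 10): G(10) = 10 mod 4 = 2
Pile 3 (size 21): G(21) = 21 mod 4 = 1
Pile 4 (size 13): G(13) = 13 mod 4 = 1
Total Grundy value = XOR of all: 0 XOR 2 XOR 1 XOR 1 = 2

2


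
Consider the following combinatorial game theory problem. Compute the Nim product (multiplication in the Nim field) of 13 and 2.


Nim multiplication is bilinear over XOR: (u XOR v) * w = (u*w) XOR (v*w).
So we split each operand into its bit components and XOR the pairwise Nim products.
13 = 1 + 4 + 8 (as XOR of powers of 2).
2 = 2 (as XOR of powers of 2).
Using the standard Nim-product table on single bits:
  2*2 = 3,   2*4 = 8,   2*8 = 12,
  4*4 = 6,   4*8 = 11,  8*8 = 13,
and  1*x = x (identity), k*l = l*k (commutative).
Pairwise Nim products:
  1 * 2 = 2
  4 * 2 = 8
  8 * 2 = 12
XOR them: 2 XOR 8 XOR 12 = 6.
Result: 13 * 2 = 6 (in Nim).

6


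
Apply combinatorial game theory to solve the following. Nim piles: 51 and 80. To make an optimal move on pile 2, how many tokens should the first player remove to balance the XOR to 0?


Piles: 51 and 80
Current XOR: 51 XOR 80 = 99 (non-zero, so this is an N-position).
To make the XOR zero, we need to find a move that balances the piles.
For pile 2 (size 80): target = 80 XOR 99 = 51
We reduce pile 2 from 80 to 51.
Tokens removed: 80 - 51 = 29
Verification: 51 XOR 51 = 0

29


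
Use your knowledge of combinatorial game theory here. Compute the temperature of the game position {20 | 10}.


The game is {20 | 10}, a switch {a | b} with numbers a > b.
Cooling {a | b} by t gives {a - t | b + t}, which stops being hot when a - t = b + t, i.e. at t = (a - b)/2. So the temperature of a switch is (a - b)/2.
Temperature = (Left option - Right option) / 2
= (20 - (10)) / 2
= 10 / 2
= 5

5


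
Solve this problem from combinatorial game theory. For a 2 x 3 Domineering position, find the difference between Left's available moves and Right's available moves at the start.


Board is 2 x 3 (rows x cols).
Left (vertical) placements: (rows-1) * cols = 1 * 3 = 3
Right (horizontal) placements: rows * (cols-1) = 2 * 2 = 4
Advantage = Left - Right = 3 - 4 = -1

-1


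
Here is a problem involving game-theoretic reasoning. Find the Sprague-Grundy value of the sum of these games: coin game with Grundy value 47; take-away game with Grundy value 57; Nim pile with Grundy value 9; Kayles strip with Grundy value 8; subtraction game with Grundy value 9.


By the Sprague-Grundy theorem, the Grundy value of a sum of games is the XOR of individual Grundy values.
coin game: Grundy value = 47. Running XOR: 0 XOR 47 = 47
take-away game: Grundy value = 57. Running XOR: 47 XOR 57 = 22
Nim pile: Grundy value = 9. Running XOR: 22 XOR 9 = 31
Kayles strip: Grundy value = 8. Running XOR: 31 XOR 8 = 23
subtraction game: Grundy value = 9. Running XOR: 23 XOR 9 = 30
The combined Grundy value is 30.

30


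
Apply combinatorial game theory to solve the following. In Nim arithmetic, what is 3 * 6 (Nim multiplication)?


Nim multiplication is bilinear over XOR: (u XOR v) * w = (u*w) XOR (v*w).
So we split each operand into its bit components and XOR the pairwise Nim products.
3 = 1 + 2 (as XOR of powers of 2).
6 = 2 + 4 (as XOR of powers of 2).
Using the standard Nim-product table on single bits:
  2*2 = 3,   2*4 = 8,   2*8 = 12,
  4*4 = 6,   4*8 = 11,  8*8 = 13,
and  1*x = x (identity), k*l = l*k (commutative).
Pairwise Nim products:
  1 * 2 = 2
  1 * 4 = 4
  2 * 2 = 3
  2 * 4 = 8
XOR them: 2 XOR 4 XOR 3 XOR 8 = 13.
Result: 3 * 6 = 13 (in Nim).

13


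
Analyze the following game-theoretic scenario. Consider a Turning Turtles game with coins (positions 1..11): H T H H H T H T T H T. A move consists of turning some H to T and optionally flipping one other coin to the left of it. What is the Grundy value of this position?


Coins: H T H H H T H T T H T
Key fact: a single head at position k behaves exactly like a Nim heap of size k (turning it to T and optionally flipping a coin at j < k corresponds to moving the heap from k to j, or to 0), and heads combine as a disjunctive sum (two heads at the same place would cancel, matching j XOR j = 0). So the Nim-value is the XOR of the 1-indexed positions of the heads.
Face-up positions (1-indexed): [1, 3, 4, 5, 7, 10]
XOR 0 with 1: 0 XOR 1 = 1
XOR 1 with 3: 1 XOR 3 = 2
XOR 2 with 4: 2 XOR 4 = 6
XOR 6 with 5: 6 XOR 5 = 3
XOR 3 with 7: 3 XOR 7 = 4
XOR 4 with 10: 4 XOR 10 = 14
Nim-value = 14

14


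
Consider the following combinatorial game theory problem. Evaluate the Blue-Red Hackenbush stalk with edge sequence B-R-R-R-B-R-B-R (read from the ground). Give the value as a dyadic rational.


Edges (from ground): B-R-R-R-B-R-B-R
By Berlekamp's sign-expansion rule, a Blue-Red Hackenbush stalk has the value of the surreal number whose sign sequence is the edge sequence with B -> + and R -> -.
Sign sequence: +---+-+-
Trace the sign expansion in the surreal number tree, starting from 0:
Edge 1: B (sign +) -> bounds (0, +inf), value = 1
Edge 2: R (sign -) -> bounds (0, 1), value = 1/2
Edge 3: R (sign -) -> bounds (0, 1/2), value = 1/4
Edge 4: R (sign -) -> bounds (0, 1/4), value = 1/8
Edge 5: B (sign +) -> bounds (1/8, 1/4), value = 3/16
Edge 6: R (sign -) -> bounds (1/8, 3/16), value = 5/32
Edge 7: B (sign +) -> bounds (5/32, 3/16), value = 11/64
Edge 8: R (sign -) -> bounds (5/32, 11/64), value = 21/128
Game value = 21/128

21/128


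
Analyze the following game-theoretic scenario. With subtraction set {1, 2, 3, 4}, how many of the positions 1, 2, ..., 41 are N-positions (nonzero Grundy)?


Subtraction set S = {1, 2, 3, 4}, so G(n) = n mod 5.
G(n) = 0 when n is a multiple of 5.
Multiples of 5 in [1, 41]: 8
N-positions (nonzero Grundy) = 41 - 8 = 33

33


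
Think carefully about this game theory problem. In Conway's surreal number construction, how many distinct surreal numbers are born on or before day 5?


Day 0: {|} = 0 is born. Count = 1.
Day n: the number of surreal numbers born by day n is 2^(n+1) - 1.
By day 0: 2^1 - 1 = 1
By day 1: 2^2 - 1 = 3
By day 2: 2^3 - 1 = 7
By day 3: 2^4 - 1 = 15
By day 4: 2^5 - 1 = 31
By day 5: 2^6 - 1 = 63
By day 5: 63 surreal numbers.

63


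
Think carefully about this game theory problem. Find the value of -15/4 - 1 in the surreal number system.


x = -15/4, y = 1
Converting to common denominator: 4
x = -15/4, y = 4/4
x - y = -15/4 - 1 = -19/4

-19/4


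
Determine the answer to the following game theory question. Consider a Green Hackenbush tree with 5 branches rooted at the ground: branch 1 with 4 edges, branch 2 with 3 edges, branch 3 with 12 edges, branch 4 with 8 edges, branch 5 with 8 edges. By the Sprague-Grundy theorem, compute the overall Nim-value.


The tree has 5 branches from the ground vertex.
In Green Hackenbush, the Nim-value of a simple path of length k is k.
Branch 1: length 4, Nim-value = 4
Branch 2: length 3, Nim-value = 3
Branch 3: length 12, Nim-value = 12
Branch 4: length 8, Nim-value = 8
Branch 5: length 8, Nim-value = 8
Total Nim-value = XOR of all branch values:
0 XOR 4 = 4
4 XOR 3 = 7
7 XOR 12 = 11
11 XOR 8 = 3
3 XOR 8 = 11
Nim-value of the tree = 11

11


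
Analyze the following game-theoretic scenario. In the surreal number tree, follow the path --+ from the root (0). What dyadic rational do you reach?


Sign expansion: --+
Rule: track bounds (lo, hi), initially (-inf, +inf). On '+', the current value becomes lo and we move to the simplest number in (value, hi): value + 1 if hi = +inf, otherwise the midpoint (value + hi)/2. On '-', the current value becomes hi and we move to value - 1 if lo = -inf, otherwise the midpoint (lo + value)/2.
Start at 0.
Step 1: sign = -, move left. Bounds: (-inf, 0). Value = -1
Step 2: sign = -, move left. Bounds: (-inf, -1). Value = -2
Step 3: sign = +, move right. Bounds: (-2, -1). Value = -3/2
The surreal number with sign expansion --+ is -3/2.

-3/2


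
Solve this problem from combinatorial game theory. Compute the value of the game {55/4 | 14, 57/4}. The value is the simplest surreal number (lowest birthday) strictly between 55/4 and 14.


Left options: {55/4}, max = 55/4
Right options: {14, 57/4}, min = 14
All options are numbers and max(Left) < min(Right), so by the simplicity theorem the value is the simplest (earliest-born) number strictly between 55/4 and 14.
No integer lies strictly between 55/4 and 14, so the value is the dyadic rational m/2^k in the interval with the smallest k (then m odd); search k = 1, 2, ...:
Denominator 2: no odd multiple of 1/2 lies strictly between 55/4 and 14.
Denominator 4: no odd multiple of 1/4 lies strictly between 55/4 and 14.
Denominator 8: 111/8 lies strictly between 55/4 and 14 -- found.
The simplest number in the interval is 111/8.
Game value = 111/8

111/8


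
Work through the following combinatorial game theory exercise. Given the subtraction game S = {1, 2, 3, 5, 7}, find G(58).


The subtraction set is S = {1, 2, 3, 5, 7}.
G(k) = mex{ G(k - s) : s in S, s <= k }. We compute iteratively: G(0) = 0.
G(1) = mex({0}) = 1
G(2) = mex({0, 1}) = 2
G(3) = mex({0, 1, 2}) = 3
G(4) = mex({1, 2, 3}) = 0
G(5) = mex({0, 2, 3}) = 1
G(6) = mex({0, 1, 3}) = 2
G(7) = mex({0, 1, 2}) = 3
G(8) = mex({1, 2, 3}) = 0
G(9) = mex({0, 2, 3}) = 1
G(10) = mex({0, 1, 3}) = 2
Observe that G(4)..G(10) = 0, 1, 2, 3, 0, 1, 2 repeats G(0)..G(6) = 0, 1, 2, 3, 0, 1, 2.
For k >= max(S) = 7, G(k) is determined by the previous 7 values G(k-7)..G(k-1); a window of 7 consecutive values has recurred shifted by 4, so by induction G(k + 4) = G(k) for all k >= 0: the sequence is periodic from the start with period 4.
One period: G(0..3) = 0, 1, 2, 3.
58 mod 4 = 2, so G(58) = G(2) = 2.

2


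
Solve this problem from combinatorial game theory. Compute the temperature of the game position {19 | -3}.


The game is {19 | -3}, a switch {a | b} with numbers a > b.
Cooling {a | b} by t gives {a - t | b + t}, which stops being hot when a - t = b + t, i.e. at t = (a - b)/2. So the temperature of a switch is (a - b)/2.
Temperature = (Left option - Right option) / 2
= (19 - (-3)) / 2
= 22 / 2
= 11

11


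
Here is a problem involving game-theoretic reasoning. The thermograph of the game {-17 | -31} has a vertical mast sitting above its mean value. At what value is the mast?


Game = {-17 | -31}, a switch {a | b} with numbers a > b.
Its thermograph has left wall a - t and right wall b + t, which meet at t = (a - b)/2, where both equal (a + b)/2. So the mast (mean value) is at (a + b)/2.
Mean = (-17 + (-31))/2 = -48/2 = -24

-24


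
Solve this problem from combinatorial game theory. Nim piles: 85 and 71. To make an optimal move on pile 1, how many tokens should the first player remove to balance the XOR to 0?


Piles: 85 and 71
Current XOR: 85 XOR 71 = 18 (non-zero, so this is an N-position).
To make the XOR zero, we need to find a move that balances the piles.
For pile 1 (size 85): target = 85 XOR 18 = 71
We reduce pile 1 from 85 to 71.
Tokens removed: 85 - 71 = 14
Verification: 71 XOR 71 = 0

14


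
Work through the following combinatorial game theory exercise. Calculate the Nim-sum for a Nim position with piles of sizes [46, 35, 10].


We need the XOR (exclusive or) of all pile sizes.
After XOR-ing pile 1 (size 46): 0 XOR 46 = 46
After XOR-ing pile 2 (size 35): 46 XOR 35 = 13
After XOR-ing pile 3 (size 10): 13 XOR 10 = 7
The Nim-value of this position is 7.

7


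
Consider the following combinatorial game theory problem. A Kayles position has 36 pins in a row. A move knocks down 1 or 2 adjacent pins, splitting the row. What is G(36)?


Kayles: a move removes 1 or 2 adjacent pins from a contiguous row.
Removing pins from a row of k leaves two independent rows (a, b) with a + b = k - 1 (one pin) or a + b = k - 2 (two pins); an end removal gives a = 0.
By Sprague-Grundy, G(k) = mex{ G(a) XOR G(b) } over all these splits. G(0) = 0.
G(1): splits (0,0):0^0=0 -> mex({0}) = 1
G(2): splits (0,1):0^1=1 (0,0):0^0=0 -> mex({0, 1}) = 2
G(3): splits (0,2):0^2=2 (1,1):1^1=0 (0,1):0^1=1 -> mex({0, 1, 2}) = 3
G(4): splits (0,3):0^3=3 (1,2):1^2=3 (0,2):0^2=2 (1,1):1^1=0 -> mex({0, 2, 3}) = 1
G(5): splits (0,4):0^1=1 (1,3):1^3=2 (2,2):2^2=0 (0,3):0^3=3 (1,2):1^2=3 -> mex({0, 1, 2, 3}) = 4
G(6) = mex({0, 1, 2, 4}) = 3
G(7) = mex({0, 1, 3, 4, 5}) = 2
G(8) = mex({0, 2, 3, 5, 6}) = 1
G(9) = mex({0, 1, 2, 3, 6, 7}) = 4
G(10) = mex({0, 1, 3, 4, 5, 7}) = 2
G(11) = mex({0, 1, 2, 3, 4, 5}) = 6
G(12) = mex({0, 1, 2, 3, 5, 6, 7}) = 4
G(13) = mex({0, 2, 3, 4, 6, 7}) = 1
G(14) = mex({0, 1, 4, 5, 6, 7}) = 2
G(15) = mex({0, 1, 2, 3, 4, 5, 6}) = 7
G(16) = mex({0, 2, 3, 5, 6, 7}) = 1
G(17) = mex({0, 1, 2, 3, 5, 6, 7}) = 4
G(18) = mex({0, 1, 2, 4, 5, 6}) = 3
G(19) = mex({0, 1, 3, 4, 5, 7}) = 2
G(20) = mex({0, 2, 3, 4, 5, 6, 7}) = 1
G(21) = mex({0, 1, 2, 3, 5, 6, 7}) = 4
G(22) = mex({0, 1, 2, 3, 4, 5, 7}) = 6
G(23) = mex({0, 1, 2, 3, 4, 5, 6}) = 7
G(24) = mex({0, 1, 2, 3, 5, 6, 7}) = 4
G(25) = mex({0, 2, 3, 4, 6, 7}) = 1
G(26) = mex({0, 1, 3, 4, 5, 6, 7}) = 2
G(27) = mex({0, 1, 2, 3, 4, 5, 6, 7}) = 8
G(28) = mex({0, 1, 2, 3, 4, 6, 7, 8}) = 5
G(29) = mex({0, 1, 2, 3, 5, 6, 7, 8, 9}) = 4
G(30) = mex({0, 1, 2, 3, 4, 5, 6, 9, 10}) = 7
G(31) = mex({0, 1, 3, 4, 5, 7, 10, 11}) = 2
G(32) = mex({0, 2, 3, 4, 5, 6, 7, 9, 11}) = 1
G(33) = mex({0, 1, 2, 3, 4, 5, 6, 7, 9, 12}) = 8
G(34) = mex({0, 1, 2, 3, 4, 5, 7, 8, 11, 12}) = 6
G(35) = mex({0, 1, 2, 3, 4, 5, 6, 8, 9, 10, 11}) = 7
G(36) = mex({0, 1, 2, 3, 5, 6, 7, 9, 10}) = 4
Therefore G(36) = 4.

4


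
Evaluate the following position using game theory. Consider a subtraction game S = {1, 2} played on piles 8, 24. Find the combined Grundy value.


Subtraction set: {1, 2}
For this subtraction set, G(n) = n mod 3 (period = max + 1 = 3).
Pile 1 (size 8): G(8) = 8 mod 3 = 2
Pile 2 (size 24): G(24) = 24 mod 3 = 0
Total Grundy value = XOR of all: 2 XOR 0 = 2

2


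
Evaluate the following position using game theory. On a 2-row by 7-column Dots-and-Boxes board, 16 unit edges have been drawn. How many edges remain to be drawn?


Grid: 2 x 7 boxes, i.e. 3 rows and 8 columns of dots.
Horizontal edges: (rows + 1) * cols = 3 * 7 = 21
Vertical edges: rows * (cols + 1) = 2 * 8 = 16
Total edges: 21 + 16 = 37
Edges drawn: 16
Remaining: 37 - 16 = 21

21


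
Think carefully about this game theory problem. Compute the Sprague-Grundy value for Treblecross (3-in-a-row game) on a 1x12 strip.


Treblecross: place X on empty cells; 3-in-a-row wins.
Playing within two cells of an existing X lets the opponent win at once, so sensible play treats the cells i-2..i+2 around each X as dead. The player left with no safe cell loses, so this is a normal-play take-away game on strips of safe cells.
Placing X at cell i (0-indexed) of a strip of k safe cells leaves independent strips of sizes max(0, i-2) and max(0, k-i-3). Hence G(k) = mex{ G(max(0,i-2)) XOR G(max(0,k-i-3)) : 0 <= i < k }, with G(0) = 0.
G(1): splits (0,0):0^0=0 -> mex({0}) = 1
G(2): splits (0,0):0^0=0 -> mex({0}) = 1
G(3): splits (0,0):0^0=0 -> mex({0}) = 1
G(4): splits (0,1):0^1=1 (0,0):0^0=0 -> mex({0, 1}) = 2
G(5): splits (0,2):0^1=1 (0,1):0^1=1 (0,0):0^0=0 -> mex({0, 1}) = 2
G(6) = mex({1}) = 0
G(7) = mex({0, 1, 2}) = 3
G(8) = mex({0, 1, 2}) = 3
G(9) = mex({0, 2}) = 1
G(10) = mex({0, 2, 3}) = 1
G(11) = mex({0, 3}) = 1
G(12) = mex({1, 3}) = 0
Therefore G(12) = 0.

0


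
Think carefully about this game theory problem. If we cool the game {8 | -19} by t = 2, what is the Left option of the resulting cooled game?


Original game: {8 | -19} (a switch {a | b} with a > b).
Cooling by t (for t below the temperature (a - b)/2 = 27/2) taxes each move by t: {a | b} cooled by t is {a - t | b + t}.
Cooling amount: t = 2
Cooled Left option: 8 - 2 = 6
Cooled Right option: -19 + 2 = -17
Cooled game: {6 | -17}
Left option = 6

6


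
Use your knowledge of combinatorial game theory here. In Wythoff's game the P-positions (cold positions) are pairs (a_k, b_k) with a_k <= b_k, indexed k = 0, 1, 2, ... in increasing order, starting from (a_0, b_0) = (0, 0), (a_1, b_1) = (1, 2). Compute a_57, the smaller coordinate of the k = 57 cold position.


By Wythoff's theorem, a_k = floor(k * phi) and b_k = floor(k * phi^2) = a_k + k, where phi = (1 + sqrt(5))/2 is the golden ratio.
phi = (1 + sqrt(5))/2 = 1.618034
k = 57
k * phi = 57 * 1.618034 = 92.227937
a_57 = floor(k * phi) = 92

92


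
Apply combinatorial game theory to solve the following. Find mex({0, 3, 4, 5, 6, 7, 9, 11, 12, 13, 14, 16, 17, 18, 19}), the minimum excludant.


Set = {0, 3, 4, 5, 6, 7, 9, 11, 12, 13, 14, 16, 17, 18, 19}
0 is in the set.
1 is NOT in the set. This is the mex.
mex = 1

1


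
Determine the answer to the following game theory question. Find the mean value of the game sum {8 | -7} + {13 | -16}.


G1 = {8 | -7}, G2 = {13 | -16}
Each is a switch {a | b} with numbers a > b; its mean value is (a + b)/2, and mean value is additive over game sums: m(G1 + G2) = m(G1) + m(G2).
Mean of G1 = (8 + (-7))/2 = 1/2 = 1/2
Mean of G2 = (13 + (-16))/2 = -3/2 = -3/2
Mean of G1 + G2 = 1/2 + -3/2 = -1

-1


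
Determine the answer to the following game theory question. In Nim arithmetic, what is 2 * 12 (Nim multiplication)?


Nim multiplication is bilinear over XOR: (u XOR v) * w = (u*w) XOR (v*w).
So we split each operand into its bit components and XOR the pairwise Nim products.
2 = 2 (as XOR of powers of 2).
12 = 4 + 8 (as XOR of powers of 2).
Using the standard Nim-product table on single bits:
  2*2 = 3,   2*4 = 8,   2*8 = 12,
  4*4 = 6,   4*8 = 11,  8*8 = 13,
and  1*x = x (identity), k*l = l*k (commutative).
Pairwise Nim products:
  2 * 4 = 8
  2 * 8 = 12
XOR them: 8 XOR 12 = 4.
Result: 2 * 12 = 4 (in Nim).

4


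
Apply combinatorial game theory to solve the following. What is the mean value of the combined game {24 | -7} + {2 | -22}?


G1 = {24 | -7}, G2 = {2 | -22}
Each is a switch {a | b} with numbers a > b; its mean value is (a + b)/2, and mean value is additive over game sums: m(G1 + G2) = m(G1) + m(G2).
Mean of G1 = (24 + (-7))/2 = 17/2 = 17/2
Mean of G2 = (2 + (-22))/2 = -20/2 = -10
Mean of G1 + G2 = 17/2 + -10 = -3/2

-3/2


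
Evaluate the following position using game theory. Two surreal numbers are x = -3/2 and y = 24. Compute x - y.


x = -3/2, y = 24
Converting to common denominator: 2
x = -3/2, y = 48/2
x - y = -3/2 - 24 = -51/2

-51/2


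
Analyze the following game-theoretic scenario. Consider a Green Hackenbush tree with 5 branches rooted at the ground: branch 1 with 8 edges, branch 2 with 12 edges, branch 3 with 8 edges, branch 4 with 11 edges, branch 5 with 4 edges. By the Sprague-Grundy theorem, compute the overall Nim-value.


The tree has 5 branches from the ground vertex.
In Green Hackenbush, the Nim-value of a simple path of length k is k.
Branch 1: length 8, Nim-value = 8
Branch 2: length 12, Nim-value = 12
Branch 3: length 8, Nim-value = 8
Branch 4: length 11, Nim-value = 11
Branch 5: length 4, Nim-value = 4
Total Nim-value = XOR of all branch values:
0 XOR 8 = 8
8 XOR 12 = 4
4 XOR 8 = 12
12 XOR 11 = 7
7 XOR 4 = 3
Nim-value of the tree = 3

3


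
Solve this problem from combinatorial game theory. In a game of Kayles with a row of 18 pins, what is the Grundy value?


Kayles: a move removes 1 or 2 adjacent pins from a contiguous row.
Removing pins from a row of k leaves two independent rows (a, b) with a + b = k - 1 (one pin) or a + b = k - 2 (two pins); an end removal gives a = 0.
By Sprague-Grundy, G(k) = mex{ G(a) XOR G(b) } over all these splits. G(0) = 0.
G(1): splits (0,0):0^0=0 -> mex({0}) = 1
G(2): splits (0,1):0^1=1 (0,0):0^0=0 -> mex({0, 1}) = 2
G(3): splits (0,2):0^2=2 (1,1):1^1=0 (0,1):0^1=1 -> mex({0, 1, 2}) = 3
G(4): splits (0,3):0^3=3 (1,2):1^2=3 (0,2):0^2=2 (1,1):1^1=0 -> mex({0, 2, 3}) = 1
G(5): splits (0,4):0^1=1 (1,3):1^3=2 (2,2):2^2=0 (0,3):0^3=3 (1,2):1^2=3 -> mex({0, 1, 2, 3}) = 4
G(6) = mex({0, 1, 2, 4}) = 3
G(7) = mex({0, 1, 3, 4, 5}) = 2
G(8) = mex({0, 2, 3, 5, 6}) = 1
G(9) = mex({0, 1, 2, 3, 6, 7}) = 4
G(10) = mex({0, 1, 3, 4, 5, 7}) = 2
G(11) = mex({0, 1, 2, 3, 4, 5}) = 6
G(12) = mex({0, 1, 2, 3, 5, 6, 7}) = 4
G(13) = mex({0, 2, 3, 4, 6, 7}) = 1
G(14) = mex({0, 1, 4, 5, 6, 7}) = 2
G(15) = mex({0, 1, 2, 3, 4, 5, 6}) = 7
G(16) = mex({0, 2, 3, 5, 6, 7}) = 1
G(17) = mex({0, 1, 2, 3, 5, 6, 7}) = 4
G(18) = mex({0, 1, 2, 4, 5, 6}) = 3
Therefore G(18) = 3.

3


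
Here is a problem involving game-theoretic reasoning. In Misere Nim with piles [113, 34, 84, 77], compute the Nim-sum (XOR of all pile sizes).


We need the XOR (exclusive or) of all pile sizes.
After XOR-ing pile 1 (size 113): 0 XOR 113 = 113
After XOR-ing pile 2 (size 34): 113 XOR 34 = 83
After XOR-ing pile 3 (size 84): 83 XOR 84 = 7
After XOR-ing pile 4 (size 77): 7 XOR 77 = 74
The Nim-value of this position is 74.

74


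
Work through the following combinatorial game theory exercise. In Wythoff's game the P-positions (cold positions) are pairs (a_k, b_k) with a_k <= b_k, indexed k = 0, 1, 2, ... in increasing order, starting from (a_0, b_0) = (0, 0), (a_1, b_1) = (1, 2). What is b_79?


By Wythoff's theorem, a_k = floor(k * phi) and b_k = floor(k * phi^2) = a_k + k, where phi = (1 + sqrt(5))/2 is the golden ratio.
phi = (1 + sqrt(5))/2 = 1.618034
phi^2 = phi + 1 = 2.618034
k = 79
k * phi^2 = 79 * 2.618034 = 206.824685
b_79 = floor(k * phi^2) = 206 (check: a_79 + k = 127 + 79 = 206)

206


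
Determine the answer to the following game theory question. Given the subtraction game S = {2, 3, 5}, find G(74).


The subtraction set is S = {2, 3, 5}.
G(k) = mex{ G(k - s) : s in S, s <= k }. We compute iteratively: G(0) = 0.
G(1) = mex({}) = 0
G(2) = mex({0}) = 1
G(3) = mex({0}) = 1
G(4) = mex({0, 1}) = 2
G(5) = mex({0, 1}) = 2
G(6) = mex({0, 1, 2}) = 3
G(7) = mex({1, 2}) = 0
G(8) = mex({1, 2, 3}) = 0
G(9) = mex({0, 2, 3}) = 1
G(10) = mex({0, 2}) = 1
G(11) = mex({0, 1, 3}) = 2
Observe that G(7)..G(11) = 0, 0, 1, 1, 2 repeats G(0)..G(4) = 0, 0, 1, 1, 2.
For k >= max(S) = 5, G(k) is determined by the previous 5 values G(k-5)..G(k-1); a window of 5 consecutive values has recurred shifted by 7, so by induction G(k + 7) = G(k) for all k >= 0: the sequence is periodic from the start with period 7.
One period: G(0..6) = 0, 0, 1, 1, 2, 2, 3.
74 mod 7 = 4, so G(74) = G(4) = 2.

2


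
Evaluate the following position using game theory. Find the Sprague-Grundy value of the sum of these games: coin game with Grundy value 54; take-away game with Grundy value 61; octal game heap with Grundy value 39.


By the Sprague-Grundy theorem, the Grundy value of a sum of games is the XOR of individual Grundy values.
coin game: Grundy value = 54. Running XOR: 0 XOR 54 = 54
take-away game: Grundy value = 61. Running XOR: 54 XOR 61 = 11
octal game heap: Grundy value = 39. Running XOR: 11 XOR 39 = 44
The combined Grundy value is 44.

44
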